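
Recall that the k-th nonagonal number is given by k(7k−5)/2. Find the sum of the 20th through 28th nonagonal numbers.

Σ i(7i−5)/2 = (7Σi² − 5Σi) / 2 over i = 20..28.
Σi = 406 − 190 = 216 and Σi² = 7714 − 2470 = 5244.
(7·5244 − 5·216) / 2 = 35628/2 = 17814.

17814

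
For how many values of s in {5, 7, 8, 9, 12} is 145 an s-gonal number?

1

s = 5: P(5, 10) = 145. ✓
s = 7: P(7, 7) = 112 and P(7, 8) = 148; 145 is not s-gonal.
s = 8: P(8, 7) = 133 and P(8, 8) = 176; 145 is not s-gonal.
s = 9: P(9, 6) = 111 and P(9, 7) = 154; 145 is not s-gonal.
s = 12: P(12, 5) = 105 and P(12, 6) = 156; 145 is not s-gonal.
Hits: s ∈ {5} → 1.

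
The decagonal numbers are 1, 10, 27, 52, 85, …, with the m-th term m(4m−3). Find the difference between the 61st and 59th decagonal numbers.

954

61·(4·61 − 3) = 14701 and 59·(4·59 − 3) = 13747.
Difference: 14701 − 13747 = 954.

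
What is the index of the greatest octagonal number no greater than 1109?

19

Solve n(3n−2) ≤ 1109 for integer n.
n = 19 gives 1045 ≤ 1109, while n = 20 gives 1160 > 1109; so the answer is index 19.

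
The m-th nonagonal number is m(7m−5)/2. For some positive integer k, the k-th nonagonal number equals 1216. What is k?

Set n(7n−5)/2 = 1216, giving 7n² − 5n − 2432 = 0.
So n = (5 + 261) / 14 = 266/14 = 19.
Check: 19·(7·19 − 5)/2 = 1216. ✓

19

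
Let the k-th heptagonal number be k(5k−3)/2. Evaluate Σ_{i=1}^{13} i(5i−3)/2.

Σ i(5i−3)/2 = (5Σi² − 3Σi) / 2 over i = 1..13.
Σi = 91 and Σi² = 819.
(5·819 − 3·91) / 2 = 3822/2 = 1911.

1911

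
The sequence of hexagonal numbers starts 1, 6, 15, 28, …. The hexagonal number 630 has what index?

Set n(2n−1) = 630, giving 2n² − n − 630 = 0.
So n = (1 + 71) / 4 = 72/4 = 18.

18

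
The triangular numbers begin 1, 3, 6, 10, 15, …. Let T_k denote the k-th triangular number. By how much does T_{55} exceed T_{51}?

214

55·56/2 = 1540 and 51·52/2 = 1326.
Difference: 1540 − 1326 = 214.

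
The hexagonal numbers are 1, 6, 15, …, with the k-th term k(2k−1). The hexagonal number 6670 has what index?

Set n(2n−1) = 6670, giving 2n² − n − 6670 = 0.
The discriminant is 1 + 8·6670 = 53361, and √53361 = 231.
So n = (1 + 231) / 4 = 232/4 = 58.

58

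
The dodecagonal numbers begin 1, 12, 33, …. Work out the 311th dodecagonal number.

482361

311·(5·311 − 4) = 311·1551 = 482361.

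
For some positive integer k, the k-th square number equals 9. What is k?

3

We need n² = 9, so n = √9 = 3.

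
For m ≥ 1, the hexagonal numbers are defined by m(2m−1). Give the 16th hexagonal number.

496

The 16th hexagonal number is n(2n−1) with n = 16.
16·(2·16 − 1) = 16·31 = 496.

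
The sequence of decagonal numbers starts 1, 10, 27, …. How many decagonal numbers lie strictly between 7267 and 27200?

39

The n-th decagonal number is n(4n−3).
Smallest index with value > 7267: n = 44 (giving 7612).
Largest index with value < 27200: n = 82 (giving 26650).
Indices 44 through 82: 39 terms.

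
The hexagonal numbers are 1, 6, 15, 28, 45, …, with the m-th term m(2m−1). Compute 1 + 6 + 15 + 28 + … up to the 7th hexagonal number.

252

Σ i(2i−1) = 2Σi² − Σi over i = 1..7.
Σi = 28 and Σi² = 140.
2·140 − 1·28 = 252.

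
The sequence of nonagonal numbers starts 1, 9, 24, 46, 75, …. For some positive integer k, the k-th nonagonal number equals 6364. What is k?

43

Set n(7n−5)/2 = 6364, giving 7n² − 5n − 12728 = 0.
The discriminant is 25 + 56·6364 = 356409, and √356409 = 597.
So n = (5 + 597) / 14 = 602/14 = 43.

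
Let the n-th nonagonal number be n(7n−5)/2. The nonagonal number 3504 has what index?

32

Set n(7n−5)/2 = 3504, giving 7n² − 5n − 7008 = 0.
The discriminant is 25 + 56·3504 = 196249, and √196249 = 443.
So n = (5 + 443) / 14 = 448/14 = 32.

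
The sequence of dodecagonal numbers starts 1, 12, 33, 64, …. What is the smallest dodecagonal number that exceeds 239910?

241120

Solve n(5n−4) > 239910 for integer n.
The largest n with value ≤ 239910 is 219 (since 238929 ≤ 239910 < 241120), so the first above is n = 220, value 241120.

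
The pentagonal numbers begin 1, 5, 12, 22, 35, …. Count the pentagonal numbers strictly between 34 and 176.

6

The n-th pentagonal number is n(3n−1)/2.
Smallest index with value > 34: n = 5 (giving 35).
Largest index with value < 176: n = 10 (giving 145).
Indices 5 through 10: 6 terms.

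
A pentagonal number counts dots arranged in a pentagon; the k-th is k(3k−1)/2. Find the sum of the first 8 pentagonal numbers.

288

Σ i(3i−1)/2 = (3Σi² − Σi) / 2 over i = 1..8.
Σi = 36 and Σi² = 204.
(3·204 − 1·36) / 2 = 576/2 = 288.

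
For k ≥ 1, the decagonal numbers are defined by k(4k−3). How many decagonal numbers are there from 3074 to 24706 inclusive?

50

The n-th decagonal number is n(4n−3).
Smallest index with value ≥ 3074: n = 29 (giving 3277).
Largest index with value ≤ 24706: n = 78 (giving 24102).
Indices 29 through 78: 50 terms.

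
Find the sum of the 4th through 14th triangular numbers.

550

Σ i(i+1)/2 = (Σi² + Σi) / 2 over i = 4..14.
Σi = 105 − 6 = 99 and Σi² = 1015 − 14 = 1001.
(1·1001 + 1·99) / 2 = 1100/2 = 550.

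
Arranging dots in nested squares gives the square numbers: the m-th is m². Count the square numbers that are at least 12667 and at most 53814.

119

The n-th square number is n².
Smallest index with value ≥ 12667: n = 113 (giving 12769).
Largest index with value ≤ 53814: n = 231 (giving 53361).
Indices 113 through 231: 119 terms.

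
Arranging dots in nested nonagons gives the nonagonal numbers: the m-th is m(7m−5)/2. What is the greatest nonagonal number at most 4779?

4699

Solve n(7n−5)/2 ≤ 4779 for integer n.
n = 37 gives 4699 ≤ 4779, while n = 38 gives 4959 > 4779; so the answer is 4699.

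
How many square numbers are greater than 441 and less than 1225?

The n-th square number is n².
Smallest index with value > 441: n = 22 (giving 484).
Largest index with value < 1225: n = 34 (giving 1156).
Indices 22 through 34: 13 terms.

13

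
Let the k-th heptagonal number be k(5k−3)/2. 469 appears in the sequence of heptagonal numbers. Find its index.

Set n(5n−3)/2 = 469, giving 5n² − 3n − 938 = 0.
So n = (3 + 137) / 10 = 140/10 = 14.

14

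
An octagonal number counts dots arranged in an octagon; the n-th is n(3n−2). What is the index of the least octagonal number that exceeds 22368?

Solve n(3n−2) > 22368 for integer n.
The largest n with value ≤ 22368 is 86 (since 22016 ≤ 22368 < 22533), so the first above is n = 87, value 22533.

87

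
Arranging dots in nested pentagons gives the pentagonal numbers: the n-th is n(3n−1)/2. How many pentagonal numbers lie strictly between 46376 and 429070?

358

The n-th pentagonal number is n(3n−1)/2.
Smallest index with value > 46376: n = 177 (giving 46905).
Largest index with value < 429070: n = 534 (giving 427467).
Indices 177 through 534: 358 terms.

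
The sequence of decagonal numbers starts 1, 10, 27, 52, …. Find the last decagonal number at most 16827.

Solve n(4n−3) ≤ 16827 for integer n.
n = 65 gives 16705 ≤ 16827, while n = 66 gives 17226 > 16827; so the answer is 16705.

16705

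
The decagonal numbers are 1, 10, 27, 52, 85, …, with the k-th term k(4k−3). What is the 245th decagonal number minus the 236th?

17289

245·(4·245 − 3) = 239365 and 236·(4·236 − 3) = 222076.
Difference: 239365 − 222076 = 17289.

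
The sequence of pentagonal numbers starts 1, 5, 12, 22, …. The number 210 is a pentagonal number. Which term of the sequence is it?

12

Set n(3n−1)/2 = 210, giving 3n² − n − 420 = 0.
The discriminant is 1 + 24·210 = 5041, and √5041 = 71.
So n = (1 + 71) / 6 = 72/6 = 12.
Check: 12·(3·12 − 1)/2 = 210. ✓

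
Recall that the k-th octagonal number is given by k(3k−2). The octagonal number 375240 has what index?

Set n(3n−2) = 375240, giving 3n² − 2n − 375240 = 0.
So n = (2 + 2122) / 6 = 2124/6 = 354.
Check: 354·(3·354 − 2) = 375240. ✓

354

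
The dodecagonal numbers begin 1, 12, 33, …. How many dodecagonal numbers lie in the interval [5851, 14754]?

The n-th dodecagonal number is n(5n−4).
Smallest index with value ≥ 5851: n = 35 (giving 5985).
Largest index with value ≤ 14754: n = 54 (giving 14364).
Indices 35 through 54: 20 terms.

20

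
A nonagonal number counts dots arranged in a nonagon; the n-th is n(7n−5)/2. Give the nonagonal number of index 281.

281·(7·281 − 5)/2 = 281·1962/2 = 281·981 = 275661.

275661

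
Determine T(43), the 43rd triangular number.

The 43rd triangular number is n(n+1)/2 with n = 43.
43·44/2 = 1892/2 = 946.

946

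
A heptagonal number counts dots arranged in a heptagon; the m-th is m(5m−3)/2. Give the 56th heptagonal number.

The 56th heptagonal number is n(5n−3)/2 with n = 56.
56·(5·56 − 3)/2 = 56·277/2 = 7756.

7756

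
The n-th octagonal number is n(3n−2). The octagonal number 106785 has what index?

189

Set n(3n−2) = 106785, giving 3n² − 2n − 106785 = 0.
So n = (2 + 1132) / 6 = 1134/6 = 189.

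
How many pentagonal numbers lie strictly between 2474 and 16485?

The n-th pentagonal number is n(3n−1)/2.
Smallest index with value > 2474: n = 41 (giving 2501).
Largest index with value < 16485: n = 104 (giving 16172).
Indices 41 through 104: 64 terms.

64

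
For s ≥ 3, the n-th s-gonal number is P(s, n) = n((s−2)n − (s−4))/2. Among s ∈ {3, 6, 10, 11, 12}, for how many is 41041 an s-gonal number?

s = 3: P(3, 286) = 41041. ✓
s = 6: P(6, 143) = 40755 and P(6, 144) = 41328; 41041 is not s-gonal.
s = 10: P(10, 101) = 40501 and P(10, 102) = 41310; 41041 is not s-gonal.
s = 11: P(11, 95) = 40280 and P(11, 96) = 41136; 41041 is not s-gonal.
s = 12: P(12, 91) = 41041. ✓
Hits: s ∈ {3, 12} → 2.

2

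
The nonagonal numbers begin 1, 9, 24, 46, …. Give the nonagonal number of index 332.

332·(7·332 − 5)/2 = 332·2319/2 = 384954.

384954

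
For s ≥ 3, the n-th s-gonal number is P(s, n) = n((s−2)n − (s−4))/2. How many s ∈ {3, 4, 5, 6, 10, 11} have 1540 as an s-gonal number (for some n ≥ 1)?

s = 3: P(3, 55) = 1540. ✓
s = 4: P(4, 39) = 1521 and P(4, 40) = 1600; 1540 is not s-gonal.
s = 5: P(5, 32) = 1520 and P(5, 33) = 1617; 1540 is not s-gonal.
s = 6: P(6, 28) = 1540. ✓
s = 10: P(10, 20) = 1540. ✓
s = 11: P(11, 18) = 1395 and P(11, 19) = 1558; 1540 is not s-gonal.
Hits: s ∈ {3, 6, 10} → 3.

3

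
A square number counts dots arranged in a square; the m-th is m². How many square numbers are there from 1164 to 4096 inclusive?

The n-th square number is n².
Smallest index with value ≥ 1164: n = 35 (giving 1225).
Largest index with value ≤ 4096: n = 64 (giving 4096).
Indices 35 through 64: 30 terms.

30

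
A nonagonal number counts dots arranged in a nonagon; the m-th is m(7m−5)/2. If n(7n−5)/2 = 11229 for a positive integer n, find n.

57

Set n(7n−5)/2 = 11229, giving 7n² − 5n − 22458 = 0.
The discriminant is 25 + 56·11229 = 628849, and √628849 = 793.
So n = (5 + 793) / 14 = 798/14 = 57.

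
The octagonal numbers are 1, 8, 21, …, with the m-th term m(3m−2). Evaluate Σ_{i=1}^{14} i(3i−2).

2835

Σ i(3i−2) = 3Σi² − 2Σi over i = 1..14.
Σi = 105 and Σi² = 1015.
3·1015 − 2·105 = 2835.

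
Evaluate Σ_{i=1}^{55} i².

Σ_{i=1}^{55} i² = 55·56·111/6 = 56980.

56980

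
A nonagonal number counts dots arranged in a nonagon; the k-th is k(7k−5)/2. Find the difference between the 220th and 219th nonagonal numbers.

Consecutive nonagonal numbers differ by 7n − 6: here 7·220 − 6 = 1534.

1534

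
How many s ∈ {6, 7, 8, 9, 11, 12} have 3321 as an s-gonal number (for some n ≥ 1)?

1

s = 6: P(6, 41) = 3321. ✓
s = 7: P(7, 36) = 3186 and P(7, 37) = 3367; 3321 is not s-gonal.
s = 8: P(8, 33) = 3201 and P(8, 34) = 3400; 3321 is not s-gonal.
s = 9: P(9, 31) = 3286 and P(9, 32) = 3504; 3321 is not s-gonal.
s = 11: P(11, 27) = 3186 and P(11, 28) = 3430; 3321 is not s-gonal.
s = 12: P(12, 26) = 3276 and P(12, 27) = 3537; 3321 is not s-gonal.
Hits: s ∈ {6} → 1.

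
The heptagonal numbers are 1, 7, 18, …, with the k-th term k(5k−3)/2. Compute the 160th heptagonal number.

63760

The 160th heptagonal number is n(5n−3)/2 with n = 160.
160·(5·160 − 3)/2 = 160·797/2 = 63760.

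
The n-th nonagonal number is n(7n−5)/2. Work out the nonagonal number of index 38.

4959

The 38th nonagonal number is n(7n−5)/2 with n = 38.
38·(7·38 − 5)/2 = 38·261/2 = 4959.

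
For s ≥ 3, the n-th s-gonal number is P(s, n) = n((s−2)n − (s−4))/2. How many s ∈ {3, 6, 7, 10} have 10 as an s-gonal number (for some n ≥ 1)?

2

s = 3: P(3, 4) = 10. ✓
s = 6: P(6, 2) = 6 and P(6, 3) = 15; 10 is not s-gonal.
s = 7: P(7, 2) = 7 and P(7, 3) = 18; 10 is not s-gonal.
s = 10: P(10, 2) = 10. ✓
Hits: s ∈ {3, 10} → 2.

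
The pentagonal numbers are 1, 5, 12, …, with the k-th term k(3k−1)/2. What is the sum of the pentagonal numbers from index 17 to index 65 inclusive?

Σ i(3i−1)/2 = (3Σi² − Σi) / 2 over i = 17..65.
Σi = 2145 − 136 = 2009 and Σi² = 93665 − 1496 = 92169.
(3·92169 − 1·2009) / 2 = 274498/2 = 137249.

137249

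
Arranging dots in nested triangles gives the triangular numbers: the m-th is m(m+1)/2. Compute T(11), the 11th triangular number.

66

11·12/2 = 132/2 = 66.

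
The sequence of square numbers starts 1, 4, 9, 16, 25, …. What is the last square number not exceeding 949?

Solve n² ≤ 949 for integer n.
n = 30 gives 900 ≤ 949, while n = 31 gives 961 > 949; so the answer is 900.

900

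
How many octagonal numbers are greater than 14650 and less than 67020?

79

The n-th octagonal number is n(3n−2).
Smallest index with value > 14650: n = 71 (giving 14981).
Largest index with value < 67020: n = 149 (giving 66305).
Indices 71 through 149: 79 terms.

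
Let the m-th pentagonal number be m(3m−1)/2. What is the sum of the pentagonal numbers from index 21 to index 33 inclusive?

14313

Σ i(3i−1)/2 = (3Σi² − Σi) / 2 over i = 21..33.
Σi = 561 − 210 = 351 and Σi² = 12529 − 2870 = 9659.
(3·9659 − 1·351) / 2 = 28626/2 = 14313.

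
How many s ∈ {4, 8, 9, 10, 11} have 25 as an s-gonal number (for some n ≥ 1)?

1

s = 4: P(4, 5) = 25. ✓
s = 8: P(8, 3) = 21 and P(8, 4) = 40; 25 is not s-gonal.
s = 9: P(9, 3) = 24 and P(9, 4) = 46; 25 is not s-gonal.
s = 10: P(10, 2) = 10 and P(10, 3) = 27; 25 is not s-gonal.
s = 11: P(11, 2) = 11 and P(11, 3) = 30; 25 is not s-gonal.
Hits: s ∈ {4} → 1.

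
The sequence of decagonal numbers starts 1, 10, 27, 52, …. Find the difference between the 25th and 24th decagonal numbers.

Consecutive decagonal numbers differ by 8n − 7: here 8·25 − 7 = 193.

193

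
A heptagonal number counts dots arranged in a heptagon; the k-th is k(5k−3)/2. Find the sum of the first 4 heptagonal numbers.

60

Σ i(5i−3)/2 = (5Σi² − 3Σi) / 2 over i = 1..4.
Σi = 10 and Σi² = 30.
(5·30 − 3·10) / 2 = 120/2 = 60.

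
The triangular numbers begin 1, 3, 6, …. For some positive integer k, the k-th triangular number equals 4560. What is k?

Set n(n+1)/2 = 4560, giving n² + n − 9120 = 0.
So n = (-1 + 191) / 2 = 190/2 = 95.

95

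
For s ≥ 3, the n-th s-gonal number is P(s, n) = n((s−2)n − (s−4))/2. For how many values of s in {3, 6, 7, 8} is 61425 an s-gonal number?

1

s = 3: P(3, 350) = 61425. ✓
s = 6: P(6, 175) = 61075 and P(6, 176) = 61776; 61425 is not s-gonal.
s = 7: P(7, 157) = 61387 and P(7, 158) = 62173; 61425 is not s-gonal.
s = 8: P(8, 143) = 61061 and P(8, 144) = 61920; 61425 is not s-gonal.
Hits: s ∈ {3} → 1.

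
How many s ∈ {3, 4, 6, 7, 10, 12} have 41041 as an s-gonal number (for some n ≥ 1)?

s = 3: P(3, 286) = 41041. ✓
s = 4: P(4, 202) = 40804 and P(4, 203) = 41209; 41041 is not s-gonal.
s = 6: P(6, 143) = 40755 and P(6, 144) = 41328; 41041 is not s-gonal.
s = 7: P(7, 128) = 40768 and P(7, 129) = 41409; 41041 is not s-gonal.
s = 10: P(10, 101) = 40501 and P(10, 102) = 41310; 41041 is not s-gonal.
s = 12: P(12, 91) = 41041. ✓
Hits: s ∈ {3, 12} → 2.

2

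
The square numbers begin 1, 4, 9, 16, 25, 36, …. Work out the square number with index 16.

256

16² = 256.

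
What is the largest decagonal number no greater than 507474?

505876

Solve n(4n−3) ≤ 507474 for integer n.
n = 356 gives 505876 ≤ 507474, while n = 357 gives 508725 > 507474; so the answer is 505876.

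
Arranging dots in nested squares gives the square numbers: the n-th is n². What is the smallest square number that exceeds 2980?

Solve n² > 2980 for integer n.
The largest n with value ≤ 2980 is 54 (since 2916 ≤ 2980 < 3025), so the first above is n = 55, value 3025.

3025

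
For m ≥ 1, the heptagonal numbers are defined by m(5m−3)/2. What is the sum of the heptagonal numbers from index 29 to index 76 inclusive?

350000

Σ i(5i−3)/2 = (5Σi² − 3Σi) / 2 over i = 29..76.
Σi = 2926 − 406 = 2520 and Σi² = 149226 − 7714 = 141512.
(5·141512 − 3·2520) / 2 = 700000/2 = 350000.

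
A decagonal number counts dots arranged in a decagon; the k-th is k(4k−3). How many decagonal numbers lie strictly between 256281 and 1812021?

420

The n-th decagonal number is n(4n−3).
Smallest index with value > 256281: n = 254 (giving 257302).
Largest index with value < 1812021: n = 673 (giving 1809697).
Indices 254 through 673: 420 terms.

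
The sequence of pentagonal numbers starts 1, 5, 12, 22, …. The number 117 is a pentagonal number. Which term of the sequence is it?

9

Set n(3n−1)/2 = 117, giving 3n² − n − 234 = 0.
The discriminant is 1 + 24·117 = 2809, and √2809 = 53.
So n = (1 + 53) / 6 = 54/6 = 9.
Check: 9·(3·9 − 1)/2 = 117. ✓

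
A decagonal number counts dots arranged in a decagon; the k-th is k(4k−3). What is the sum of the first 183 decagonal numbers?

Σ i(4i−3) = 4Σi² − 3Σi over i = 1..183.
Σi = 16836 and Σi² = 2059604.
4·2059604 − 3·16836 = 8187908.

8187908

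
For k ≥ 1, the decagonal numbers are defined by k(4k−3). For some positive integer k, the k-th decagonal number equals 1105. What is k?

Set n(4n−3) = 1105, giving 4n² − 3n − 1105 = 0.
The discriminant is 9 + 16·1105 = 17689, and √17689 = 133.
So n = (3 + 133) / 8 = 136/8 = 17.
Check: 17·(4·17 − 3) = 1105. ✓

17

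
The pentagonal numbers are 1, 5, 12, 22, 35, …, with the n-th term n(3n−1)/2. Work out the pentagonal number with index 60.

The 60th pentagonal number is n(3n−1)/2 with n = 60.
60·(3·60 − 1)/2 = 60·179/2 = 5370.

5370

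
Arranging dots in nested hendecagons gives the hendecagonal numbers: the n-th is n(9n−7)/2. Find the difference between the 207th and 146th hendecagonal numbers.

96685

207·(9·207 − 7)/2 = 192096 and 146·(9·146 − 7)/2 = 95411.
Difference: 192096 − 95411 = 96685.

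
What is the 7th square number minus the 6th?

13

n² − (n−1)² = 2n − 1, so 7² − 6² = 2·7 − 1 = 13.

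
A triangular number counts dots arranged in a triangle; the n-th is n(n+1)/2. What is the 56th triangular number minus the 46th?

56·57/2 = 1596 and 46·47/2 = 1081.
Difference: 1596 − 1081 = 515.

515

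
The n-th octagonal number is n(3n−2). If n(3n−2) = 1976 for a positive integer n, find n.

Set n(3n−2) = 1976, giving 3n² − 2n − 1976 = 0.
The discriminant is 4 + 12·1976 = 23716, and √23716 = 154.
So n = (2 + 154) / 6 = 156/6 = 26.

26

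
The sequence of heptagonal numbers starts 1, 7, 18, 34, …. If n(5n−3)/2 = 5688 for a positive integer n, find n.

48

Set n(5n−3)/2 = 5688, giving 5n² − 3n − 11376 = 0.
So n = (3 + 477) / 10 = 480/10 = 48.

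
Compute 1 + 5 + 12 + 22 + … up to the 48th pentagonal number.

Σ i(3i−1)/2 = (3Σi² − Σi) / 2 over i = 1..48.
Σi = 1176 and Σi² = 38024.
(3·38024 − 1·1176) / 2 = 112896/2 = 56448.

56448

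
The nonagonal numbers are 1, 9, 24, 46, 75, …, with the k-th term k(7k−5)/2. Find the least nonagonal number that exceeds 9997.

10071

Solve n(7n−5)/2 > 9997 for integer n.
The largest n with value ≤ 9997 is 53 (since 9699 ≤ 9997 < 10071), so the first above is n = 54, value 10071.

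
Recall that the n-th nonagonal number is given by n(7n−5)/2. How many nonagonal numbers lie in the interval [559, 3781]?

The n-th nonagonal number is n(7n−5)/2.
Smallest index with value ≥ 559: n = 13 (giving 559).
Largest index with value ≤ 3781: n = 33 (giving 3729).
Indices 13 through 33: 21 terms.

21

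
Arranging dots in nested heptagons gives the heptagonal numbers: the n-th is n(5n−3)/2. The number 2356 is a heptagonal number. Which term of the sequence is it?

31

Set n(5n−3)/2 = 2356, giving 5n² − 3n − 4712 = 0.
The discriminant is 9 + 40·2356 = 94249, and √94249 = 307.
So n = (3 + 307) / 10 = 310/10 = 31.
Check: 31·(5·31 − 3)/2 = 2356. ✓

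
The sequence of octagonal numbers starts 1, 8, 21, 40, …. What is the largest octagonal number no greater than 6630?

Solve n(3n−2) ≤ 6630 for integer n.
n = 47 gives 6533 ≤ 6630, while n = 48 gives 6816 > 6630; so the answer is 6533.

6533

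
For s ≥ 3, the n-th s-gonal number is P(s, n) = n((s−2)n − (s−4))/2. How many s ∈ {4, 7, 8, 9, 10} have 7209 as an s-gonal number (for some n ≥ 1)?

s = 4: P(4, 84) = 7056 and P(4, 85) = 7225; 7209 is not s-gonal.
s = 7: P(7, 54) = 7209. ✓
s = 8: P(8, 49) = 7105 and P(8, 50) = 7400; 7209 is not s-gonal.
s = 9: P(9, 45) = 6975 and P(9, 46) = 7291; 7209 is not s-gonal.
s = 10: P(10, 42) = 6930 and P(10, 43) = 7267; 7209 is not s-gonal.
Hits: s ∈ {7} → 1.

1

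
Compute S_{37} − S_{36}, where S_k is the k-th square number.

n² − (n−1)² = 2n − 1, so 37² − 36² = 2·37 − 1 = 73.

73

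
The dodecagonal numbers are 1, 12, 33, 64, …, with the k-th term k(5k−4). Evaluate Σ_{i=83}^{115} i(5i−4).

Σ i(5i−4) = 5Σi² − 4Σi over i = 83..115.
Σi = 6670 − 3403 = 3267 and Σi² = 513590 − 187165 = 326425.
5·326425 − 4·3267 = 1619057.

1619057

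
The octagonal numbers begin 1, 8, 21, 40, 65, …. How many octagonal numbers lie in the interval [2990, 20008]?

51

The n-th octagonal number is n(3n−2).
Smallest index with value ≥ 2990: n = 32 (giving 3008).
Largest index with value ≤ 20008: n = 82 (giving 20008).
Indices 32 through 82: 51 terms.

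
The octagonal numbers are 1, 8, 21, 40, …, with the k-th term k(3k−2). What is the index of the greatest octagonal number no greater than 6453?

Solve n(3n−2) ≤ 6453 for integer n.
n = 46 gives 6256 ≤ 6453, while n = 47 gives 6533 > 6453; so the answer is index 46.

46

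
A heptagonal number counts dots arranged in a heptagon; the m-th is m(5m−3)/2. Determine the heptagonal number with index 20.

20·(5·20 − 3)/2 = 20·97/2 = 970.

970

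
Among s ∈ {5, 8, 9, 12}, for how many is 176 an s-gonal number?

s = 5: P(5, 11) = 176. ✓
s = 8: P(8, 8) = 176. ✓
s = 9: P(9, 7) = 154 and P(9, 8) = 204; 176 is not s-gonal.
s = 12: P(12, 6) = 156 and P(12, 7) = 217; 176 is not s-gonal.
Hits: s ∈ {5, 8} → 2.

2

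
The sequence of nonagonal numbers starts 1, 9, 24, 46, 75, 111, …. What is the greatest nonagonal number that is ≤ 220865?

Solve n(7n−5)/2 ≤ 220865 for integer n.
n = 251 gives 219876 ≤ 220865, while n = 252 gives 221634 > 220865; so the answer is 219876.

219876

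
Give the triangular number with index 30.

30·31/2 = 930/2 = 465.

465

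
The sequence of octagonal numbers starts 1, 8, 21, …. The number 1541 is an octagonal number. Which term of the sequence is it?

23

Set n(3n−2) = 1541, giving 3n² − 2n − 1541 = 0.
So n = (2 + 136) / 6 = 138/6 = 23.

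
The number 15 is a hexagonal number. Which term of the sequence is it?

3

Set n(2n−1) = 15, giving 2n² − n − 15 = 0.
The discriminant is 1 + 8·15 = 121, and √121 = 11.
So n = (1 + 11) / 4 = 12/4 = 3.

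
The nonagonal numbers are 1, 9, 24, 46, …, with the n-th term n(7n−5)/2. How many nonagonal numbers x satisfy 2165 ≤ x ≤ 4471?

11

The n-th nonagonal number is n(7n−5)/2.
Smallest index with value ≥ 2165: n = 26 (giving 2301).
Largest index with value ≤ 4471: n = 36 (giving 4446).
Indices 26 through 36: 11 terms.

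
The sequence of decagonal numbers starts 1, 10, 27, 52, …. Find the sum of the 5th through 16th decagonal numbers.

5486

Σ i(4i−3) = 4Σi² − 3Σi over i = 5..16.
Σi = 136 − 10 = 126 and Σi² = 1496 − 30 = 1466.
4·1466 − 3·126 = 5486.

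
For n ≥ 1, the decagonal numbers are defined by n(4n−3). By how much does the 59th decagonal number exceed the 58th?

465

Consecutive decagonal numbers differ by 8n − 7: here 8·59 − 7 = 465.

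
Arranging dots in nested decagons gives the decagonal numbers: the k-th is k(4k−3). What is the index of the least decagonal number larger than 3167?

Solve n(4n−3) > 3167 for integer n.
The largest n with value ≤ 3167 is 28 (since 3052 ≤ 3167 < 3277), so the first above is n = 29, value 3277.

29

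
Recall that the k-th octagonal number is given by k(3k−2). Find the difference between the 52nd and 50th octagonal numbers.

52·(3·52 − 2) = 8008 and 50·(3·50 − 2) = 7400.
Difference: 8008 − 7400 = 608.

608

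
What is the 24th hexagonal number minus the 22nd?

24·(2·24 − 1) = 1128 and 22·(2·22 − 1) = 946.
Difference: 1128 − 946 = 182.

182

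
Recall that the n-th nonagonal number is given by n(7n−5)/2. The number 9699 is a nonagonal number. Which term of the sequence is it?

53

Set n(7n−5)/2 = 9699, giving 7n² − 5n − 19398 = 0.
The discriminant is 25 + 56·9699 = 543169, and √543169 = 737.
So n = (5 + 737) / 14 = 742/14 = 53.
Check: 53·(7·53 − 5)/2 = 9699. ✓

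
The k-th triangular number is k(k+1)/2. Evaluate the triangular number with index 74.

2775

74·75/2 = 5550/2 = 2775.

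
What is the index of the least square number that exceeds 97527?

313

Solve n² > 97527 for integer n.
The largest n with value ≤ 97527 is 312 (since 97344 ≤ 97527 < 97969), so the first above is n = 313, value 97969.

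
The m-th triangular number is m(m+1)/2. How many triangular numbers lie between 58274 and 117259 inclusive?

143

The n-th triangular number is n(n+1)/2.
Smallest index with value ≥ 58274: n = 341 (giving 58311).
Largest index with value ≤ 117259: n = 483 (giving 116886).
Indices 341 through 483: 143 terms.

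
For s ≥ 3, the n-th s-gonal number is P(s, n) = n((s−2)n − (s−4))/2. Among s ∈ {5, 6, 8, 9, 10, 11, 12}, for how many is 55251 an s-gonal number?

1

s = 5: P(5, 192) = 55200 and P(5, 193) = 55777; 55251 is not s-gonal.
s = 6: P(6, 166) = 54946 and P(6, 167) = 55611; 55251 is not s-gonal.
s = 8: P(8, 136) = 55216 and P(8, 137) = 56033; 55251 is not s-gonal.
s = 9: P(9, 126) = 55251. ✓
s = 10: P(10, 117) = 54405 and P(10, 118) = 55342; 55251 is not s-gonal.
s = 11: P(11, 111) = 55056 and P(11, 112) = 56056; 55251 is not s-gonal.
s = 12: P(12, 105) = 54705 and P(12, 106) = 55756; 55251 is not s-gonal.
Hits: s ∈ {9} → 1.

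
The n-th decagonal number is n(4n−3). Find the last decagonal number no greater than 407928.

Solve n(4n−3) ≤ 407928 for integer n.
n = 319 gives 406087 ≤ 407928, while n = 320 gives 408640 > 407928; so the answer is 406087.

406087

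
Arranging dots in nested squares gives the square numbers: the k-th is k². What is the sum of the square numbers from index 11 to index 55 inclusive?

56595

Σ_{i=11}^{55} i² = 56980 − 385 = 56595.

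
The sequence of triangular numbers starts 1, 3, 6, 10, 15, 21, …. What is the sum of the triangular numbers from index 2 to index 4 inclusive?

Σ i(i+1)/2 = (Σi² + Σi) / 2 over i = 2..4.
Σi = 10 − 1 = 9 and Σi² = 30 − 1 = 29.
(1·29 + 1·9) / 2 = 38/2 = 19.

19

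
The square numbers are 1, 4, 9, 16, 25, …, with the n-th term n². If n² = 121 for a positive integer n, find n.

We need n² = 121, so n = √121 = 11.
Check: 11² = 121. ✓

11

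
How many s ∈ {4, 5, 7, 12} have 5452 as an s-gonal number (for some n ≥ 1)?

s = 4: P(4, 73) = 5329 and P(4, 74) = 5476; 5452 is not s-gonal.
s = 5: P(5, 60) = 5370 and P(5, 61) = 5551; 5452 is not s-gonal.
s = 7: P(7, 47) = 5452. ✓
s = 12: P(12, 33) = 5313 and P(12, 34) = 5644; 5452 is not s-gonal.
Hits: s ∈ {7} → 1.

1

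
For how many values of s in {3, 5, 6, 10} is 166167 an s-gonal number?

1

s = 3: P(3, 575) = 165600 and P(3, 576) = 166176; 166167 is not s-gonal.
s = 5: P(5, 333) = 166167. ✓
s = 6: P(6, 288) = 165600 and P(6, 289) = 166753; 166167 is not s-gonal.
s = 10: P(10, 204) = 165852 and P(10, 205) = 167485; 166167 is not s-gonal.
Hits: s ∈ {5} → 1.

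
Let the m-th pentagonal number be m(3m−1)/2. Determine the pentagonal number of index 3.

3·(3·3 − 1)/2 = 3·8/2 = 3·4 = 12.

12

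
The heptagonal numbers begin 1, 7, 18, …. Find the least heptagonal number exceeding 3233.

Solve n(5n−3)/2 > 3233 for integer n.
The largest n with value ≤ 3233 is 36 (since 3186 ≤ 3233 < 3367), so the first above is n = 37, value 3367.

3367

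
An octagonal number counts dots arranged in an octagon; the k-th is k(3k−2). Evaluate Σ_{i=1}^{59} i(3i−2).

Σ i(3i−2) = 3Σi² − 2Σi over i = 1..59.
Σi = 1770 and Σi² = 70210.
3·70210 − 2·1770 = 207090.

207090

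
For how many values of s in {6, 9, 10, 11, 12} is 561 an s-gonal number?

2

s = 6: P(6, 17) = 561. ✓
s = 9: P(9, 13) = 559 and P(9, 14) = 651; 561 is not s-gonal.
s = 10: P(10, 12) = 540 and P(10, 13) = 637; 561 is not s-gonal.
s = 11: P(11, 11) = 506 and P(11, 12) = 606; 561 is not s-gonal.
s = 12: P(12, 11) = 561. ✓
Hits: s ∈ {6, 12} → 2.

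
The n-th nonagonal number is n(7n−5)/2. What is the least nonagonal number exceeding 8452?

Solve n(7n−5)/2 > 8452 for integer n.
The largest n with value ≤ 8452 is 49 (since 8281 ≤ 8452 < 8625), so the first above is n = 50, value 8625.

8625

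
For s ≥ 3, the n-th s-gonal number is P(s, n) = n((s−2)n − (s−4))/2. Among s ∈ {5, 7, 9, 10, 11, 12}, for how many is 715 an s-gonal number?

s = 5: P(5, 22) = 715. ✓
s = 7: P(7, 17) = 697 and P(7, 18) = 783; 715 is not s-gonal.
s = 9: P(9, 14) = 651 and P(9, 15) = 750; 715 is not s-gonal.
s = 10: P(10, 13) = 637 and P(10, 14) = 742; 715 is not s-gonal.
s = 11: P(11, 13) = 715. ✓
s = 12: P(12, 12) = 672 and P(12, 13) = 793; 715 is not s-gonal.
Hits: s ∈ {5, 11} → 2.

2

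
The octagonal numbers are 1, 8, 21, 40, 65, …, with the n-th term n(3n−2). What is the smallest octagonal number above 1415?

1541

Solve n(3n−2) > 1415 for integer n.
The largest n with value ≤ 1415 is 22 (since 1408 ≤ 1415 < 1541), so the first above is n = 23, value 1541.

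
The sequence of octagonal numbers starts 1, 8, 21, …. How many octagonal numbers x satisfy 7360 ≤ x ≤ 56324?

88

The n-th octagonal number is n(3n−2).
Smallest index with value ≥ 7360: n = 50 (giving 7400).
Largest index with value ≤ 56324: n = 137 (giving 56033).
Indices 50 through 137: 88 terms.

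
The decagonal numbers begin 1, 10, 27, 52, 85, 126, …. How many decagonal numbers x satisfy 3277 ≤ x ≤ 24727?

51

The n-th decagonal number is n(4n−3).
Smallest index with value ≥ 3277: n = 29 (giving 3277).
Largest index with value ≤ 24727: n = 79 (giving 24727).
Indices 29 through 79: 51 terms.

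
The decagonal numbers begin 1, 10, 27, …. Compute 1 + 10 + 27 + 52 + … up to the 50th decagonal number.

167875

Σ i(4i−3) = 4Σi² − 3Σi over i = 1..50.
Σi = 1275 and Σi² = 42925.
4·42925 − 3·1275 = 167875.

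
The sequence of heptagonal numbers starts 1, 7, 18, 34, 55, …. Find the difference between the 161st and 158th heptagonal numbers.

2388

161·(5·161 − 3)/2 = 64561 and 158·(5·158 − 3)/2 = 62173.
Difference: 64561 − 62173 = 2388.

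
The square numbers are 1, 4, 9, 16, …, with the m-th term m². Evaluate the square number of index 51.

The 51st square number is n² with n = 51.
51² = 2601.

2601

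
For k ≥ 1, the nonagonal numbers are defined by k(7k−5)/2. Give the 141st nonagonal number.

141·(7·141 − 5)/2 = 141·982/2 = 141·491 = 69231.

69231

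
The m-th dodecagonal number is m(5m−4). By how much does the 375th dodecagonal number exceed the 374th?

Consecutive dodecagonal numbers differ by 10n − 9: here 10·375 − 9 = 3741.

3741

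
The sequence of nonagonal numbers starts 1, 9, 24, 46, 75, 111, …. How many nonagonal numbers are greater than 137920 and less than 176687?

The n-th nonagonal number is n(7n−5)/2.
Smallest index with value > 137920: n = 199 (giving 138106).
Largest index with value < 176687: n = 225 (giving 176625).
Indices 199 through 225: 27 terms.

27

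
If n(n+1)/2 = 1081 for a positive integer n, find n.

Set n(n+1)/2 = 1081, giving n² + n − 2162 = 0.
The discriminant is 1 + 8·1081 = 8649, and √8649 = 93.
So n = (-1 + 93) / 2 = 92/2 = 46.

46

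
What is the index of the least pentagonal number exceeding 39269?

162

Solve n(3n−1)/2 > 39269 for integer n.
The largest n with value ≤ 39269 is 161 (since 38801 ≤ 39269 < 39285), so the first above is n = 162, value 39285.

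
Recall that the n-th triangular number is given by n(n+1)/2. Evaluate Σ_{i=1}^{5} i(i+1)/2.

35

Σ i(i+1)/2 = (Σi² + Σi) / 2 over i = 1..5.
Σi = 15 and Σi² = 55.
(1·55 + 1·15) / 2 = 70/2 = 35.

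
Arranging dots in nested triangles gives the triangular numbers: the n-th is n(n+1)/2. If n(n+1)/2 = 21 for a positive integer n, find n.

6

Set n(n+1)/2 = 21, giving n² + n − 42 = 0.
The discriminant is 1 + 8·21 = 169, and √169 = 13.
So n = (-1 + 13) / 2 = 12/2 = 6.
Check: 6·7/2 = 21. ✓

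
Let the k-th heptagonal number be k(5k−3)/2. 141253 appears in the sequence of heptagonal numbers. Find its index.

238

Set n(5n−3)/2 = 141253, giving 5n² − 3n − 282506 = 0.
The discriminant is 9 + 40·141253 = 5650129, and √5650129 = 2377.
So n = (3 + 2377) / 10 = 2380/10 = 238.
Check: 238·(5·238 − 3)/2 = 141253. ✓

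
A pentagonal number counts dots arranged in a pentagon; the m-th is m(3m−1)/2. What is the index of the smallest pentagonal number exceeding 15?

4

Solve n(3n−1)/2 > 15 for integer n.
The largest n with value ≤ 15 is 3 (since 12 ≤ 15 < 22), so the first above is n = 4, value 22.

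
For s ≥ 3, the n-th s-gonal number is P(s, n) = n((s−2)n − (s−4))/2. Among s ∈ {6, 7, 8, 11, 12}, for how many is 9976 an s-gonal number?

1

s = 6: P(6, 70) = 9730 and P(6, 71) = 10011; 9976 is not s-gonal.
s = 7: P(7, 63) = 9828 and P(7, 64) = 10144; 9976 is not s-gonal.
s = 8: P(8, 58) = 9976. ✓
s = 11: P(11, 47) = 9776 and P(11, 48) = 10200; 9976 is not s-gonal.
s = 12: P(12, 45) = 9945 and P(12, 46) = 10396; 9976 is not s-gonal.
Hits: s ∈ {8} → 1.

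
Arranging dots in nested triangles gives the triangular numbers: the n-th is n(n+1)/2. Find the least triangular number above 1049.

1081

Solve n(n+1)/2 > 1049 for integer n.
The largest n with value ≤ 1049 is 45 (since 1035 ≤ 1049 < 1081), so the first above is n = 46, value 1081.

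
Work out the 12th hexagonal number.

The 12th hexagonal number is n(2n−1) with n = 12.
12·(2·12 − 1) = 12·23 = 276.

276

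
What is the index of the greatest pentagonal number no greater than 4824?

Solve n(3n−1)/2 ≤ 4824 for integer n.
n = 56 gives 4676 ≤ 4824, while n = 57 gives 4845 > 4824; so the answer is index 56.

56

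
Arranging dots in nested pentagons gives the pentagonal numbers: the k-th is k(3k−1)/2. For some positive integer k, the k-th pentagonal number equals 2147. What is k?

38

Set n(3n−1)/2 = 2147, giving 3n² − n − 4294 = 0.
So n = (1 + 227) / 6 = 228/6 = 38.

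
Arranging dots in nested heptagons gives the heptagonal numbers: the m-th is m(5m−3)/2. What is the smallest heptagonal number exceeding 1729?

1782

Solve n(5n−3)/2 > 1729 for integer n.
The largest n with value ≤ 1729 is 26 (since 1651 ≤ 1729 < 1782), so the first above is n = 27, value 1782.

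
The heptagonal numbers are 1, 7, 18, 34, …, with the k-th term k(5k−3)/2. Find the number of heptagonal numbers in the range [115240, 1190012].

The n-th heptagonal number is n(5n−3)/2.
Smallest index with value ≥ 115240: n = 215 (giving 115240).
Largest index with value ≤ 1190012: n = 690 (giving 1189215).
Indices 215 through 690: 476 terms.

476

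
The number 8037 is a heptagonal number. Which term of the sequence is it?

Set n(5n−3)/2 = 8037, giving 5n² − 3n − 16074 = 0.
The discriminant is 9 + 40·8037 = 321489, and √321489 = 567.
So n = (3 + 567) / 10 = 570/10 = 57.

57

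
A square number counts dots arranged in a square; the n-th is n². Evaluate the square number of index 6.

6² = 36.

36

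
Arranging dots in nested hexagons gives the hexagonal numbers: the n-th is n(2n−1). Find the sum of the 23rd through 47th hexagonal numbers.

62975

Σ i(2i−1) = 2Σi² − Σi over i = 23..47.
Σi = 1128 − 253 = 875 and Σi² = 35720 − 3795 = 31925.
2·31925 − 1·875 = 62975.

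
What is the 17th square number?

289

17² = 289.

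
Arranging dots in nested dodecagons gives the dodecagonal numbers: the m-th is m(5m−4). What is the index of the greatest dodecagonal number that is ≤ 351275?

265

Solve n(5n−4) ≤ 351275 for integer n.
n = 265 gives 350065 ≤ 351275, while n = 266 gives 352716 > 351275; so the answer is index 265.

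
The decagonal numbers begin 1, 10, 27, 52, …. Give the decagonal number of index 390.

607230

The 390th decagonal number is n(4n−3) with n = 390.
390·(4·390 − 3) = 390·1557 = 607230.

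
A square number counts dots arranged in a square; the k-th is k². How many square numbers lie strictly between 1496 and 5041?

32

The n-th square number is n².
Smallest index with value > 1496: n = 39 (giving 1521).
Largest index with value < 5041: n = 70 (giving 4900).
Indices 39 through 70: 32 terms.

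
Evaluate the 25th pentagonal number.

925

The 25th pentagonal number is n(3n−1)/2 with n = 25.
25·(3·25 − 1)/2 = 25·74/2 = 25·37 = 925.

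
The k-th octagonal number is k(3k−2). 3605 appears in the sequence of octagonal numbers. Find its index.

35

Set n(3n−2) = 3605, giving 3n² − 2n − 3605 = 0.
The discriminant is 4 + 12·3605 = 43264, and √43264 = 208.
So n = (2 + 208) / 6 = 210/6 = 35.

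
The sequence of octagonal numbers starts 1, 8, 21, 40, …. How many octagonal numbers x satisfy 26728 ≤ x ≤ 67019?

55

The n-th octagonal number is n(3n−2).
Smallest index with value ≥ 26728: n = 95 (giving 26885).
Largest index with value ≤ 67019: n = 149 (giving 66305).
Indices 95 through 149: 55 terms.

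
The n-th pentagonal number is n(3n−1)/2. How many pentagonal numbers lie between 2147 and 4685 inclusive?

The n-th pentagonal number is n(3n−1)/2.
Smallest index with value ≥ 2147: n = 38 (giving 2147).
Largest index with value ≤ 4685: n = 56 (giving 4676).
Indices 38 through 56: 19 terms.

19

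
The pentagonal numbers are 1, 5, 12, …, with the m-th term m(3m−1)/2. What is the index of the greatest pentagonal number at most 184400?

Solve n(3n−1)/2 ≤ 184400 for integer n.
n = 350 gives 183575 ≤ 184400, while n = 351 gives 184626 > 184400; so the answer is index 350.

350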